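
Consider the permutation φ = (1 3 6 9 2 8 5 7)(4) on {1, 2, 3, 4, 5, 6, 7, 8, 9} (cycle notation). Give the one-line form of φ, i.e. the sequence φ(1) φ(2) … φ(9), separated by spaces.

3 8 6 4 7 9 1 5 2

Image by image: 1→3, 2→8, 3→6, 4→4, 5→7, 6→9, 7→1, 8→5, 9→2.
So the one-line form is 3 8 6 4 7 9 1 5 2.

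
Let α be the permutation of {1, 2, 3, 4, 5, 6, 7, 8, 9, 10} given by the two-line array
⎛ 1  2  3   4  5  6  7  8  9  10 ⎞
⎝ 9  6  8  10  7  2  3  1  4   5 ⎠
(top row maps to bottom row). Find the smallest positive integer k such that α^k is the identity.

The disjoint-cycle form of α has cycle lengths 8, 2.
Since disjoint cycles commute, ord(α) = lcm(8, 2) = 8.

8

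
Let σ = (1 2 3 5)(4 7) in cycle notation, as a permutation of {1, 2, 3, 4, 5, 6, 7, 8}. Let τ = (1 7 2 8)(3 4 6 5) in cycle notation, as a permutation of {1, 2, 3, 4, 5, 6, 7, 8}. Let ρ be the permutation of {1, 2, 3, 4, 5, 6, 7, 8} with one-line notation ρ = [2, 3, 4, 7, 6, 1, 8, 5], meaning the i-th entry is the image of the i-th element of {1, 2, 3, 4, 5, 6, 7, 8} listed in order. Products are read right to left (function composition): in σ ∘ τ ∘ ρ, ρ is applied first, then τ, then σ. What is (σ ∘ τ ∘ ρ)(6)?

4

Chase 6: ρ(6) = 1; τ(1) = 7; σ(7) = 4. Hence (σ ∘ τ ∘ ρ)(6) = 4.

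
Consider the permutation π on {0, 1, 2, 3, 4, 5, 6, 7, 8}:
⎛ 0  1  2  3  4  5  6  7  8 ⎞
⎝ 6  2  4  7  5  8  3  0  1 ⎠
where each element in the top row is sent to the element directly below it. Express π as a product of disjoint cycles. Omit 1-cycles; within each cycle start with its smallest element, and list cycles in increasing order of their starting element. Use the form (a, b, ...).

From 0: 0 → 6 → 3 → 7 → 0, closing the cycle (0, 6, 3, 7).
Continuing from each remaining unvisited element yields (0, 6, 3, 7)(1, 2, 4, 5, 8).

(0, 6, 3, 7)(1, 2, 4, 5, 8)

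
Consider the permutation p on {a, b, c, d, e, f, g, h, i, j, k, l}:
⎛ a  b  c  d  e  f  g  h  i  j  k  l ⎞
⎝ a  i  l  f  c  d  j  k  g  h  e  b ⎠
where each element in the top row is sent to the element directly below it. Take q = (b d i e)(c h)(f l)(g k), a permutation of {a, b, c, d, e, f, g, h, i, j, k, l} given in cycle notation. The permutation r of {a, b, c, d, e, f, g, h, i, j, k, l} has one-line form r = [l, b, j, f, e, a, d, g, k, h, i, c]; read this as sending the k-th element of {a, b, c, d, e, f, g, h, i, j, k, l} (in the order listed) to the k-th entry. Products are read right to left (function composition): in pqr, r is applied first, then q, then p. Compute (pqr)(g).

Chase g: r(g) = d; q(d) = i; p(i) = g. Hence (pqr)(g) = g.

g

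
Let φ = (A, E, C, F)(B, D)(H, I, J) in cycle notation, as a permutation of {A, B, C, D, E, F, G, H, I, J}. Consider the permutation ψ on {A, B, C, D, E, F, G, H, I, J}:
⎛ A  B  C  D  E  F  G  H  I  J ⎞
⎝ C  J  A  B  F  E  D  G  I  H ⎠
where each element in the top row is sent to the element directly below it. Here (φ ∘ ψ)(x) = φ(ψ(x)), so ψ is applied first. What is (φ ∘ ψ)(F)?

C

ψ(F) = E, then φ(E) = C; composing gives (φ ∘ ψ)(F) = C.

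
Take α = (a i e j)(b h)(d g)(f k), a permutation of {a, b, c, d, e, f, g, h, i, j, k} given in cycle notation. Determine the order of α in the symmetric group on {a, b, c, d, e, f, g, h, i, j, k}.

4

The cycle type of α is (4, 2, 2, 2, 1).
The order is lcm(4, 2, 2, 2) = 4.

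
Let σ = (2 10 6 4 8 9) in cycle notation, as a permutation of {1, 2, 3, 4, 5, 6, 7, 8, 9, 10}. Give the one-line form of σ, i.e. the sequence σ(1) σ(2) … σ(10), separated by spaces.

Each element maps to the next entry in its cycle (wrapping to the front): 1↦1, 2↦10, 3↦3, 4↦8, 5↦5, 6↦4, 7↦7, 8↦9, 9↦2, 10↦6.
So the one-line form is 1 10 3 8 5 4 7 9 2 6.

1 10 3 8 5 4 7 9 2 6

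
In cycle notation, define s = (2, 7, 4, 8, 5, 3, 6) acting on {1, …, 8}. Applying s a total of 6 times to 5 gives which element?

8

5 lies in the 7-cycle (2, 7, 4, 8, 5, 3, 6).
Stepping 6 places around the cycle: 5 → 3 → 6 → 2 → 7 → 4 → 8.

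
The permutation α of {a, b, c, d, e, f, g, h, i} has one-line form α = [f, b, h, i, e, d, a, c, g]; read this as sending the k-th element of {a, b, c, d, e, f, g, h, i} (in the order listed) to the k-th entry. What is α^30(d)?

Tracing d → i → … returns to d after 5 steps, so d lies in a 5-cycle (a f d i g).
Since the cycle has length 5, α^30 acts on it the same as α^0 (30 mod 5 = 0).
So α^30(d) = d.

d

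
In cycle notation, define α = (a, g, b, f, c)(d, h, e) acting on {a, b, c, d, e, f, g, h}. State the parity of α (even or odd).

even

The cycle lengths are 5, 3.
A cycle of length ℓ contributes ℓ−1 transpositions, so α is a product of 4 + 2 = 6 transpositions — even.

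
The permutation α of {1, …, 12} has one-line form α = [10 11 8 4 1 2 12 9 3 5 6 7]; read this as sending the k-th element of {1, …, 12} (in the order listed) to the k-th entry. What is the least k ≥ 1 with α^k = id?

The disjoint-cycle form of α has cycle lengths 3, 3, 3, 2, 1.
The order of α is the least common multiple of its cycle lengths: lcm(3, 3, 3, 2) = 6.

6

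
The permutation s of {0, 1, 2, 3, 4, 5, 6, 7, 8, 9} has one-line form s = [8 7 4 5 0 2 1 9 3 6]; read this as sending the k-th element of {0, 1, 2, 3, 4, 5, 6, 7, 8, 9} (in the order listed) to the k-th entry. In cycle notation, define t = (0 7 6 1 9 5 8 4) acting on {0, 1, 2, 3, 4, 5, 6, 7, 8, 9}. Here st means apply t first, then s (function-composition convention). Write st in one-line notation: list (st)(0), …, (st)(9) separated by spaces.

Chase each element through t then s: 0 → 7 → 9; 1 → 9 → 6; 2 → 2 → 4; 3 → 3 → 5; 4 → 0 → 8; 5 → 8 → 3; 6 → 1 → 7; 7 → 6 → 1; 8 → 4 → 0; 9 → 5 → 2.
So st in one-line form is 9 6 4 5 8 3 7 1 0 2.

9 6 4 5 8 3 7 1 0 2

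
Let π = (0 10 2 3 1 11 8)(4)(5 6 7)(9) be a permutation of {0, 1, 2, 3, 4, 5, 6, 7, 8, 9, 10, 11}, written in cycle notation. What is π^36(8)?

0

8 lies in the 7-cycle (0 10 2 3 1 11 8).
Powers repeat with period 7 on this cycle, and 36 mod 7 = 1, so π^36(8) = π^1(8).
Advancing 1 step from 8: 8 → 0.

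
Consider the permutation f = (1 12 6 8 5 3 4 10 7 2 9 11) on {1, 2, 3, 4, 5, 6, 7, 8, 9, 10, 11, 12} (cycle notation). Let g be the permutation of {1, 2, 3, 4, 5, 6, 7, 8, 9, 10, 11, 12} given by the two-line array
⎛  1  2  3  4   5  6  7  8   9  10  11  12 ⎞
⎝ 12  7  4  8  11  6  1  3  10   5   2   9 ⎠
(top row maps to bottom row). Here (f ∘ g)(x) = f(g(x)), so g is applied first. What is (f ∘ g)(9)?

g(9) = 10, then f(10) = 7; composing gives (f ∘ g)(9) = 7.

7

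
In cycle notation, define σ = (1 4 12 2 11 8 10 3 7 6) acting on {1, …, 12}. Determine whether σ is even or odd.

The cycle lengths are 10, 1, 1.
A cycle of length ℓ contributes ℓ−1 transpositions, so σ is a product of 9 transpositions — odd.

odd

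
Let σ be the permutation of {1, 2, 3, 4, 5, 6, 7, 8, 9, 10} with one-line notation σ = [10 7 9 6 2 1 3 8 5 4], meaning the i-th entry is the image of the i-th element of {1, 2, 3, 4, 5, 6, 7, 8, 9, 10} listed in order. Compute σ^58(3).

2

Tracing 3 → 9 → … returns to 3 after 5 steps, so 3 lies in a 5-cycle (2 7 3 9 5).
On a 5-cycle, σ^5 is the identity, so σ^58 = σ^3 there (58 ≡ 3 mod 5).
Advancing 3 steps from 3: 3 → 9 → 5 → 2.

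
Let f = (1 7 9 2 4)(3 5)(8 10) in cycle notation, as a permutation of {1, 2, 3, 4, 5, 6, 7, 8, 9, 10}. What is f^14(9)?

9 lies in the 5-cycle (1 7 9 2 4).
Powers repeat with period 5 on this cycle, and 14 mod 5 = 4, so f^14(9) = f^4(9).
Stepping 4 places around the cycle: 9 → 2 → 4 → 1 → 7.

7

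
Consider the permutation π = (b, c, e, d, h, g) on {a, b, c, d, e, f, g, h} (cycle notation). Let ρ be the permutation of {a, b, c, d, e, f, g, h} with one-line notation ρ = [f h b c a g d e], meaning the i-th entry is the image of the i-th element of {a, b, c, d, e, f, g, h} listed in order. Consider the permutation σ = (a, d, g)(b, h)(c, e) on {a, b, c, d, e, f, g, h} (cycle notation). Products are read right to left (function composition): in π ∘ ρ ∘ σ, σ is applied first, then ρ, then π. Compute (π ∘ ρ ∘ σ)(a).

e

(π ∘ ρ ∘ σ)(a) = π(ρ(σ(a))). σ(a) = d, then ρ(d) = c, then π(c) = e, so the result is e.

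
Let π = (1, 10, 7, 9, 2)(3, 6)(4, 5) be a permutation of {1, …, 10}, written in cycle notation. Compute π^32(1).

7

1 lies in the 5-cycle (1, 10, 7, 9, 2).
Since the cycle has length 5, π^32 acts on it the same as π^2 (32 mod 5 = 2).
Stepping 2 places around the cycle: 1 → 10 → 7.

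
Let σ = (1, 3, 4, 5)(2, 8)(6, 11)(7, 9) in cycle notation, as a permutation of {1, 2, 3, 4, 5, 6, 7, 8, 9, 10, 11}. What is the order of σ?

4

The disjoint cycles have lengths 4, 2, 2, 2, 1.
Since disjoint cycles commute, ord(σ) = lcm(4, 2, 2, 2) = 4.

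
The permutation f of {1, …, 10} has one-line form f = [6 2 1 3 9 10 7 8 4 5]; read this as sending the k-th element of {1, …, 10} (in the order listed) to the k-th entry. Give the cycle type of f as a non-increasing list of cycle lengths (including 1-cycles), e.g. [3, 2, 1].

[7, 1, 1, 1]

The disjoint cycles are (1 6 10 5 9 4 3)(2)(7)(8), with lengths 7, 1, 1, 1 in non-increasing order.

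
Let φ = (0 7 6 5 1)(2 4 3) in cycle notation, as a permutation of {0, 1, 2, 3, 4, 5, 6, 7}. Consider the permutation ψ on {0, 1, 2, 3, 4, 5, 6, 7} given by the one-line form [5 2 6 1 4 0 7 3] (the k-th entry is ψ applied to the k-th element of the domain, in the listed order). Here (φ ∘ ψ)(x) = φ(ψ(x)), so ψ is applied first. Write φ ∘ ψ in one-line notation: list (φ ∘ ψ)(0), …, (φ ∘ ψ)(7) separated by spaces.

For each element, apply ψ then φ: 0 → 5 → 1; 1 → 2 → 4; 2 → 6 → 5; 3 → 1 → 0; 4 → 4 → 3; 5 → 0 → 7; 6 → 7 → 6; 7 → 3 → 2.
So φ ∘ ψ in one-line form is 1 4 5 0 3 7 6 2.

1 4 5 0 3 7 6 2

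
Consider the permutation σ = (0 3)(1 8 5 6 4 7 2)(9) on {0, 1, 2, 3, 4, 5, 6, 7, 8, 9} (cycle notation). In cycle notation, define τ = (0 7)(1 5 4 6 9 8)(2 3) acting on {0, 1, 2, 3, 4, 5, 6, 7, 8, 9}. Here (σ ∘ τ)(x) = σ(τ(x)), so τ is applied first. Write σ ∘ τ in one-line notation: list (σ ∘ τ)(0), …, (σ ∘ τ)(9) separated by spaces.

For each element, apply τ then σ: 0 → 7 → 2; 1 → 5 → 6; 2 → 3 → 0; 3 → 2 → 1; 4 → 6 → 4; 5 → 4 → 7; 6 → 9 → 9; 7 → 0 → 3; 8 → 1 → 8; 9 → 8 → 5.
Collecting the images, σ ∘ τ = [2 6 0 1 4 7 9 3 8 5].

2 6 0 1 4 7 9 3 8 5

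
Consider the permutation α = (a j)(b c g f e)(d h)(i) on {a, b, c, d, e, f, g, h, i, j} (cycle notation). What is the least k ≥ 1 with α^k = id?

10

The cycle type of α is (5, 2, 2, 1).
The order is lcm(5, 2, 2) = 10.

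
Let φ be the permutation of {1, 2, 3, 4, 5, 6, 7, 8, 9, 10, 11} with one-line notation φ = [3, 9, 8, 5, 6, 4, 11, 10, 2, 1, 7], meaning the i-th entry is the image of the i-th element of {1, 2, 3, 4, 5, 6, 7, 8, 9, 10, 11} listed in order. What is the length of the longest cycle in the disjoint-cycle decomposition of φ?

Decomposing into disjoint cycles gives (1, 3, 8, 10)(2, 9)(4, 5, 6)(7, 11); the longest has length 4.

4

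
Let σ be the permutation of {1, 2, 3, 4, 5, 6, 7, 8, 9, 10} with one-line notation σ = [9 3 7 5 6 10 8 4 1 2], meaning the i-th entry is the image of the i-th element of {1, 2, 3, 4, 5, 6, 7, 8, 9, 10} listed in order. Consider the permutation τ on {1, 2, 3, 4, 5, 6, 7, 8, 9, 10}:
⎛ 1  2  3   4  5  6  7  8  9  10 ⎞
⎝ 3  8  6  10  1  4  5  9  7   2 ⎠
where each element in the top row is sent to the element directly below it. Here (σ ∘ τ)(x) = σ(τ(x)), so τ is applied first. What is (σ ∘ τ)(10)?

3

τ(10) = 2, then σ(2) = 3; composing gives (σ ∘ τ)(10) = 3.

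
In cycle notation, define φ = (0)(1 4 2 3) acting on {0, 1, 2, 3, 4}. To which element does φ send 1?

4

Within (1 4 2 3), 1 ↦ 4.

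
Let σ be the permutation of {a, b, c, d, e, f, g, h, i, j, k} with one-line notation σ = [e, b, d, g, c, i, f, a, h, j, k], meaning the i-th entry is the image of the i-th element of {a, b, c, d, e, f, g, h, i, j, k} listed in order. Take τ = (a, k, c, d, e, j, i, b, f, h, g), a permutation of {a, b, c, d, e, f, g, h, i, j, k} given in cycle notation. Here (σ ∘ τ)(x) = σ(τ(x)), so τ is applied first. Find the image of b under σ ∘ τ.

i

(σ ∘ τ)(b) = σ(τ(b)). τ(b) = f, then σ(f) = i. So (σ ∘ τ)(b) = i.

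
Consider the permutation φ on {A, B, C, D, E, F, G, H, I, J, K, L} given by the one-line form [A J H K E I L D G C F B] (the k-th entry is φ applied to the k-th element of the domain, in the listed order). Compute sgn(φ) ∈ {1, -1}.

-1

In disjoint-cycle form the cycle lengths are 10, 1, 1.
A cycle is odd iff its length is even; φ has 1 even-length cycle, so sgn(φ) = (−1)^1 and φ is odd.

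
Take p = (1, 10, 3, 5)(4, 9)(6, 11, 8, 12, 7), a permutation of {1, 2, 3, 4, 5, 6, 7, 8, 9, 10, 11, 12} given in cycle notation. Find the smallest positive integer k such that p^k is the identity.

The cycle type of p is (5, 4, 2, 1).
Since disjoint cycles commute, ord(p) = lcm(5, 4, 2) = 20.

20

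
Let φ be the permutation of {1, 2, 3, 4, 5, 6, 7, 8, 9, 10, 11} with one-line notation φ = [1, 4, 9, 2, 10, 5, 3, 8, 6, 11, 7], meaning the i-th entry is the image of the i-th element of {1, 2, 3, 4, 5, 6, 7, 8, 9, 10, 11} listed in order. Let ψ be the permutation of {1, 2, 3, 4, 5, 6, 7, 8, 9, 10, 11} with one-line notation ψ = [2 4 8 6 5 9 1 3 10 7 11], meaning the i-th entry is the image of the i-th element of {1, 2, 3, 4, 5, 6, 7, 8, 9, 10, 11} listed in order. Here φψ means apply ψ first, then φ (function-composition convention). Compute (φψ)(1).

4

First apply ψ: ψ(1) = 2, then φ(2) = 4. Thus (φψ)(1) = 4.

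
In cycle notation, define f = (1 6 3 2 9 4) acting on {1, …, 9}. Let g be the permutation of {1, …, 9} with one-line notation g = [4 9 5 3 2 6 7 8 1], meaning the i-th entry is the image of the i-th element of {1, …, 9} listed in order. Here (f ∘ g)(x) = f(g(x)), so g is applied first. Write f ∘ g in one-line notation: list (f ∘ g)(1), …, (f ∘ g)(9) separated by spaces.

For each element, apply g then f: 1 → 4 → 1; 2 → 9 → 4; 3 → 5 → 5; 4 → 3 → 2; 5 → 2 → 9; 6 → 6 → 3; 7 → 7 → 7; 8 → 8 → 8; 9 → 1 → 6.
So f ∘ g in one-line form is 1 4 5 2 9 3 7 8 6.

1 4 5 2 9 3 7 8 6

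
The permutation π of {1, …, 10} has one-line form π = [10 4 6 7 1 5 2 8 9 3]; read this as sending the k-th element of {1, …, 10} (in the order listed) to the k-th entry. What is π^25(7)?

Tracing 7 → 2 → … returns to 7 after 3 steps, so 7 lies in a 3-cycle (2 4 7).
Since the cycle has length 3, π^25 acts on it the same as π^1 (25 mod 3 = 1).
Advancing 1 step from 7: 7 → 2.

2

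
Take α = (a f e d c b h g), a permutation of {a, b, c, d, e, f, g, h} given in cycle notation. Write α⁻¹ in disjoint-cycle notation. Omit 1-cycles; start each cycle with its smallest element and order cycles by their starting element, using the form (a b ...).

If α sends a → b within a cycle, α⁻¹ sends b → a; equivalently, reverse each cycle.
After reversing and putting each cycle's least element first, α⁻¹ = (a g h b c d e f).

(a g h b c d e f)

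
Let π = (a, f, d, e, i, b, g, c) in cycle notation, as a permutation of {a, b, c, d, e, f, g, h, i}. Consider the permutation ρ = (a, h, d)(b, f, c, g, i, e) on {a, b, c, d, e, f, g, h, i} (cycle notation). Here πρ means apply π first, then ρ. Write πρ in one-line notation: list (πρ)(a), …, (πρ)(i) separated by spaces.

Chase each element through π then ρ: a → f → c; b → g → i; c → a → h; d → e → b; e → i → e; f → d → a; g → c → g; h → h → d; i → b → f.
So πρ in one-line form is c i h b e a g d f.

c i h b e a g d f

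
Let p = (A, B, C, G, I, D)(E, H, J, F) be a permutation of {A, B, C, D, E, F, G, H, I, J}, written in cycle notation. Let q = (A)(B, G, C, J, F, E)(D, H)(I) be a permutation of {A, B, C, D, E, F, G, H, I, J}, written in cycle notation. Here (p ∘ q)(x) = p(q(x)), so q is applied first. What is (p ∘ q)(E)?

(p ∘ q)(E) = p(q(E)). q(E) = B, then p(B) = C. So (p ∘ q)(E) = C.

C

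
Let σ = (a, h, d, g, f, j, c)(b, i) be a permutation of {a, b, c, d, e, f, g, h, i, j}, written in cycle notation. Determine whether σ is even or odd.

The cycle lengths are 7, 2, 1.
A cycle of length ℓ contributes ℓ−1 transpositions, so σ is a product of 6 + 1 = 7 transpositions — odd.

odd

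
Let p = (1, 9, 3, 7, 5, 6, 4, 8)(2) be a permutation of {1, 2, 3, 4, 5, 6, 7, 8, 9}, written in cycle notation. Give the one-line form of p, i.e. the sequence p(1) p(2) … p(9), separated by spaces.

9 2 7 8 6 4 5 1 3

Reading each image from the cycles: 1→9, 2→2, 3→7, 4→8, 5→6, 6→4, 7→5, 8→1, 9→3.
So the one-line form is 9 2 7 8 6 4 5 1 3.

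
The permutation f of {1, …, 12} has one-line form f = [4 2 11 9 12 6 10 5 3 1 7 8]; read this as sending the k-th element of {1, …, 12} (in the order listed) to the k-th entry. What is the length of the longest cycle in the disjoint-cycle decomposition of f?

7

Decomposing into disjoint cycles gives (1, 4, 9, 3, 11, 7, 10)(5, 12, 8); the longest has length 7.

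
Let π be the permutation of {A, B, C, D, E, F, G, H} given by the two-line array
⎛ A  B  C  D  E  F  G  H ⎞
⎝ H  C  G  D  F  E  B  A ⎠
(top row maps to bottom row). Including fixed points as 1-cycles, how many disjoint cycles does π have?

The cycle decomposition is (A H)(B C G)(D)(E F), which has 4 cycles (counting 1-cycles).

4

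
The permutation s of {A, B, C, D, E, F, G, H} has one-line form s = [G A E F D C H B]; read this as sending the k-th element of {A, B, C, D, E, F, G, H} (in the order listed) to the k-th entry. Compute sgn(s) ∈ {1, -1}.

In disjoint-cycle form the cycle lengths are 4, 4.
A cycle is odd iff its length is even; s has 2 even-length cycles, so sgn(s) = (−1)^2 and s is even.

1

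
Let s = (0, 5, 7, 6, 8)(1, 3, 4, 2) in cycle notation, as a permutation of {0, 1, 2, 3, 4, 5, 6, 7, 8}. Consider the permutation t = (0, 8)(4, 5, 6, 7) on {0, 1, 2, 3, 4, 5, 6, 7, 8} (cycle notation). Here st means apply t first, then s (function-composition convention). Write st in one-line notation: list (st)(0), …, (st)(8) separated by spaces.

Chase each element through t then s: 0 → 8 → 0; 1 → 1 → 3; 2 → 2 → 1; 3 → 3 → 4; 4 → 5 → 7; 5 → 6 → 8; 6 → 7 → 6; 7 → 4 → 2; 8 → 0 → 5.
So st in one-line form is 0 3 1 4 7 8 6 2 5.

0 3 1 4 7 8 6 2 5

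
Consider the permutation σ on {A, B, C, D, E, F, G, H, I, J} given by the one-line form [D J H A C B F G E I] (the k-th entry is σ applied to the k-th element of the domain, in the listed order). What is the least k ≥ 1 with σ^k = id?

The disjoint-cycle form of σ has cycle lengths 8, 2.
The order is lcm(8, 2) = 8.

8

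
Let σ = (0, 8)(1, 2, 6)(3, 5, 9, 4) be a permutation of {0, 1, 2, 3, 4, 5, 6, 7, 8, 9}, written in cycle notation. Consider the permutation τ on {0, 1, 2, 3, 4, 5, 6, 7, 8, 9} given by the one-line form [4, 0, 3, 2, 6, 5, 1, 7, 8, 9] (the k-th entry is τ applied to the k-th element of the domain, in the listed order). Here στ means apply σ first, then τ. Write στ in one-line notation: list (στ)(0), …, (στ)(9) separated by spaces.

8 3 1 5 2 9 0 7 4 6

(στ)(x) = τ(σ(x)). Computing each image: τ(σ(0)) = τ(8) = 8, τ(σ(1)) = τ(2) = 3, τ(σ(2)) = τ(6) = 1, τ(σ(3)) = τ(5) = 5, τ(σ(4)) = τ(3) = 2, τ(σ(5)) = τ(9) = 9, τ(σ(6)) = τ(1) = 0, τ(σ(7)) = τ(7) = 7, τ(σ(8)) = τ(0) = 4, τ(σ(9)) = τ(4) = 6.
Hence στ = [8 3 1 5 2 9 0 7 4 6].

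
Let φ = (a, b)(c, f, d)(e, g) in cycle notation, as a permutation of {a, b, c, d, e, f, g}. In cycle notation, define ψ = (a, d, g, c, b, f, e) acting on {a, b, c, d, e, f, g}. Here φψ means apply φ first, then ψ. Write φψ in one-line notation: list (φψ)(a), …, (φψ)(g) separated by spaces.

(φψ)(x) = ψ(φ(x)). Computing each image: ψ(φ(a)) = ψ(b) = f, ψ(φ(b)) = ψ(a) = d, ψ(φ(c)) = ψ(f) = e, ψ(φ(d)) = ψ(c) = b, ψ(φ(e)) = ψ(g) = c, ψ(φ(f)) = ψ(d) = g, ψ(φ(g)) = ψ(e) = a.
Hence φψ = [f d e b c g a].

f d e b c g a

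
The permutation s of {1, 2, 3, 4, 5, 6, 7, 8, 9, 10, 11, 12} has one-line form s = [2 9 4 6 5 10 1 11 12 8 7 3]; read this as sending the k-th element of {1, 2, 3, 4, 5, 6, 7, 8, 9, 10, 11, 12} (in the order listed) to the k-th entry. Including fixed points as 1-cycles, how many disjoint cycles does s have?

2

The cycle decomposition is (1 2 9 12 3 4 6 10 8 11 7)(5), which has 2 cycles (counting 1-cycles).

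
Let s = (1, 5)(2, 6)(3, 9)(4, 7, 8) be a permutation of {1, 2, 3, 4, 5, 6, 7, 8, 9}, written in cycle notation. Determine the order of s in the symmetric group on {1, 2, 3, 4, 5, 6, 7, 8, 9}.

6

The cycle type of s is (3, 2, 2, 2).
The order is lcm(3, 2, 2, 2) = 6.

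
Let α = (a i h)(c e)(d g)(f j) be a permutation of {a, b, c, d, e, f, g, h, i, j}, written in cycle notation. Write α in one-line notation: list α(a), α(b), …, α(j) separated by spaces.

Image by image: a↦i, b↦b, c↦e, d↦g, e↦c, f↦j, g↦d, h↦a, i↦h, j↦f.
So the one-line form is i b e g c j d a h f.

i b e g c j d a h f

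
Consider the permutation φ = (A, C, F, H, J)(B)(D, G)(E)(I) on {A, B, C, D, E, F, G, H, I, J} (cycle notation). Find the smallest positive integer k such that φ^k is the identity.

The disjoint cycles have lengths 5, 2, 1, 1, 1.
Since disjoint cycles commute, ord(φ) = lcm(5, 2) = 10.

10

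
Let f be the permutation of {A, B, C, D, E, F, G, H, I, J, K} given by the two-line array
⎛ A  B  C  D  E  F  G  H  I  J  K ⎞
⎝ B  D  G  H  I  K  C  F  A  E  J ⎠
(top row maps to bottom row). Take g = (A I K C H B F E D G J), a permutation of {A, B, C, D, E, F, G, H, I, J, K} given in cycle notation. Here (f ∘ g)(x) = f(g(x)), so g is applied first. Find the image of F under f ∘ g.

I

First apply g: g(F) = E, then f(E) = I. Thus (f ∘ g)(F) = I.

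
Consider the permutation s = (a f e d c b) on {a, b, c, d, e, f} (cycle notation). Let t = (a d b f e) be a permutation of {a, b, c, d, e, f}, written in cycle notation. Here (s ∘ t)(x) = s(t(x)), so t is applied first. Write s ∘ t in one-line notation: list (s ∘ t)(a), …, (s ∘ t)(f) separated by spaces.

c e b a f d

(s ∘ t)(x) = s(t(x)). Computing each image: s(t(a)) = s(d) = c, s(t(b)) = s(f) = e, s(t(c)) = s(c) = b, s(t(d)) = s(b) = a, s(t(e)) = s(a) = f, s(t(f)) = s(e) = d.
Hence s ∘ t = [c e b a f d].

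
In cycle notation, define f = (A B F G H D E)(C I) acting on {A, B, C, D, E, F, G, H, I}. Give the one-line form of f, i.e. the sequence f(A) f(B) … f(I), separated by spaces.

Each element maps to the next entry in its cycle (wrapping to the front): A↦B, B↦F, C↦I, D↦E, E↦A, F↦G, G↦H, H↦D, I↦C.
So the one-line form is B F I E A G H D C.

B F I E A G H D C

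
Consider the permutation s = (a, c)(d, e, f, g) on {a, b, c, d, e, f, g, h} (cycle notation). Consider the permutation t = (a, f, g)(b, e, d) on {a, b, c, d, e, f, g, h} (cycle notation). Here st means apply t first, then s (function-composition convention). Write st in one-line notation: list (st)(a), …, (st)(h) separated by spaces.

Chase each element through t then s: a → f → g; b → e → f; c → c → a; d → b → b; e → d → e; f → g → d; g → a → c; h → h → h.
So st in one-line form is g f a b e d c h.

g f a b e d c h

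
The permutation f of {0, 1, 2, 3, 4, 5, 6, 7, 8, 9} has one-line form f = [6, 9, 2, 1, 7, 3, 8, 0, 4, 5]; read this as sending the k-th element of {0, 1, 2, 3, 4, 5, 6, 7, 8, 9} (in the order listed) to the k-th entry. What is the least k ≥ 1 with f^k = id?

Writing f as disjoint cycles, the cycle lengths are 5, 4, 1.
Since disjoint cycles commute, ord(f) = lcm(5, 4) = 20.

20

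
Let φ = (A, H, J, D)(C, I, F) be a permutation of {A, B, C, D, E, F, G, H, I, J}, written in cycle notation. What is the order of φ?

The disjoint cycles have lengths 4, 3, 1, 1, 1.
The order of φ is the least common multiple of its cycle lengths: lcm(4, 3) = 12.

12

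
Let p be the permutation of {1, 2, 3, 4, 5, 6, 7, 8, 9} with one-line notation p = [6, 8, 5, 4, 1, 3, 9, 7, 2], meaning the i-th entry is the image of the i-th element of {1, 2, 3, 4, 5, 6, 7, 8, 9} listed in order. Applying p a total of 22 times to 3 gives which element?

Tracing 3 → 5 → … returns to 3 after 4 steps, so 3 lies in a 4-cycle (1 6 3 5).
On a 4-cycle, p^4 is the identity, so p^22 = p^2 there (22 ≡ 2 mod 4).
Advancing 2 steps from 3: 3 → 5 → 1.

1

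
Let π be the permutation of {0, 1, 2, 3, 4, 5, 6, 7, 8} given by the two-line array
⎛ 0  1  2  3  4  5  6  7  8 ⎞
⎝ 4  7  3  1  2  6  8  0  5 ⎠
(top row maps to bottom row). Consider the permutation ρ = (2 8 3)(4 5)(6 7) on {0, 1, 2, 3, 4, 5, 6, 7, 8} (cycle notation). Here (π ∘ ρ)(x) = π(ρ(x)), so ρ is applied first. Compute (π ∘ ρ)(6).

0

ρ(6) = 7, then π(7) = 0; composing gives (π ∘ ρ)(6) = 0.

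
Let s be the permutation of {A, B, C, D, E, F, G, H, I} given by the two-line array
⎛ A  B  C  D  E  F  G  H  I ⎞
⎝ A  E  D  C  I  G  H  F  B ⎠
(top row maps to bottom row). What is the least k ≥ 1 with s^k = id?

Writing s as disjoint cycles, the cycle lengths are 3, 3, 2, 1.
The order is lcm(3, 3, 2) = 6.

6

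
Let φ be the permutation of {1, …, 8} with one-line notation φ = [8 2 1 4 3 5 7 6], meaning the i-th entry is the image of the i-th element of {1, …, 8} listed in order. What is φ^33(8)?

Tracing 8 → 6 → … returns to 8 after 5 steps, so 8 lies in a 5-cycle (1 8 6 5 3).
Powers repeat with period 5 on this cycle, and 33 mod 5 = 3, so φ^33(8) = φ^3(8).
Stepping 3 places around the cycle: 8 → 6 → 5 → 3.

3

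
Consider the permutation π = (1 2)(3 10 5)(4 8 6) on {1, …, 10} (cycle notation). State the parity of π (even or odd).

odd

The cycle lengths are 3, 3, 2, 1, 1.
A cycle is odd iff its length is even; π has 1 even-length cycle, so sgn(π) = (−1)^1 and π is odd.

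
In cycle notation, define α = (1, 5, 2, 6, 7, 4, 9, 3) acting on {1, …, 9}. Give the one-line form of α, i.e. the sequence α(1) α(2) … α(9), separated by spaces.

Reading each image from the cycles: 1↦5, 2↦6, 3↦1, 4↦9, 5↦2, 6↦7, 7↦4, 8↦8, 9↦3.
Listing these in domain order gives 5 6 1 9 2 7 4 8 3.

5 6 1 9 2 7 4 8 3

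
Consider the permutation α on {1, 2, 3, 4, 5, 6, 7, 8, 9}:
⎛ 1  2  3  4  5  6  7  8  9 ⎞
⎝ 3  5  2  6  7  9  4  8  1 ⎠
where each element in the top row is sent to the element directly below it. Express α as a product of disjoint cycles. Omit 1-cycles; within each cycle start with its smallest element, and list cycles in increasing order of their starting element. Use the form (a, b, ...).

(1, 3, 2, 5, 7, 4, 6, 9)

Iterating α from 1 gives 1 → 3 → 2 → 5 → 7 → 4 → 6 → 9 → 1; that is the 8-cycle (1, 3, 2, 5, 7, 4, 6, 9).
Repeating from the next unused element and collecting all non-trivial cycles gives (1, 3, 2, 5, 7, 4, 6, 9).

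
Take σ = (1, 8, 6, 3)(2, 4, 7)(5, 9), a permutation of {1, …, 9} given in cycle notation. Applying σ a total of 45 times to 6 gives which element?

6 lies in the 4-cycle (1, 8, 6, 3).
Since the cycle has length 4, σ^45 acts on it the same as σ^1 (45 mod 4 = 1).
Stepping 1 place around the cycle: 6 → 3.

3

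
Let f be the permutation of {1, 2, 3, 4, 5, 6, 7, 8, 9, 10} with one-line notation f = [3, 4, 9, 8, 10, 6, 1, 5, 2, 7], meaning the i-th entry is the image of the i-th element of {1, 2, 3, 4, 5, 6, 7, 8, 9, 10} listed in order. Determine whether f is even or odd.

In disjoint-cycle form the cycle lengths are 9, 1.
A cycle of length ℓ contributes ℓ−1 transpositions, so f is a product of 8 transpositions — even.

even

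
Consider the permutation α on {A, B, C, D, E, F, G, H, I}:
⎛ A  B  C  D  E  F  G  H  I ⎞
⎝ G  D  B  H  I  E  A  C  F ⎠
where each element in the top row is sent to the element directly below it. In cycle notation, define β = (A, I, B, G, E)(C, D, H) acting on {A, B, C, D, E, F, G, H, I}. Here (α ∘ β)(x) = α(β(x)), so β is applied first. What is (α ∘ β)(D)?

(α ∘ β)(D) = α(β(D)). β(D) = H, then α(H) = C. So (α ∘ β)(D) = C.

C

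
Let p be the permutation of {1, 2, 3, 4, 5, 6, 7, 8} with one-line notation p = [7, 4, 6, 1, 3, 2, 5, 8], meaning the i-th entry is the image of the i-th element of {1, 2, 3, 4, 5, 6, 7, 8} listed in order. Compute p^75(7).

Tracing 7 → 5 → … returns to 7 after 7 steps, so 7 lies in a 7-cycle (1, 7, 5, 3, 6, 2, 4).
On a 7-cycle, p^7 is the identity, so p^75 = p^5 there (75 ≡ 5 mod 7).
Stepping 5 places around the cycle: 7 → 5 → 3 → 6 → 2 → 4.

4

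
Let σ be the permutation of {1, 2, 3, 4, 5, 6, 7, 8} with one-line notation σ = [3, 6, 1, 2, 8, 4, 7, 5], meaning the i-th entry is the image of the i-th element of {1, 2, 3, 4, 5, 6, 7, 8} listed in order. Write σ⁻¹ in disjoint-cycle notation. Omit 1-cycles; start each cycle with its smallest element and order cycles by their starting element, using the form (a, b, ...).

First write σ in disjoint cycles: (1, 3)(2, 6, 4)(5, 8).
Reversing each cycle (and rotating so the smallest element leads) gives σ⁻¹ = (1, 3)(2, 4, 6)(5, 8).

(1, 3)(2, 4, 6)(5, 8)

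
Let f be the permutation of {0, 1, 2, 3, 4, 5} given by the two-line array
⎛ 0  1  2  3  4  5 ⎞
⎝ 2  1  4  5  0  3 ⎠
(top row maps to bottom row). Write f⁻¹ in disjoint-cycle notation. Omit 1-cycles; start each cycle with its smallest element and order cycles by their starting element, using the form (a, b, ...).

The cycle decomposition of f is (0, 2, 4)(3, 5).
The inverse reverses every cycle; in canonical form, f⁻¹ = (0, 4, 2)(3, 5).

(0, 4, 2)(3, 5)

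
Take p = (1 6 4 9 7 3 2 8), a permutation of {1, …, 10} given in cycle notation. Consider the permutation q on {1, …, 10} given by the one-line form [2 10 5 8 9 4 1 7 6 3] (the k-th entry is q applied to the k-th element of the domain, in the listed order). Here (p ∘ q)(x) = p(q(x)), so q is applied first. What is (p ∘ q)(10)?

2

q(10) = 3, then p(3) = 2; composing gives (p ∘ q)(10) = 2.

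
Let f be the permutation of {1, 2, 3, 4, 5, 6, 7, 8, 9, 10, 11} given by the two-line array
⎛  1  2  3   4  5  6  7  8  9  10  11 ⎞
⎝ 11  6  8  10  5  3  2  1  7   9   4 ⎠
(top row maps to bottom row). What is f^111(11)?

Tracing 11 → 4 → … returns to 11 after 10 steps, so 11 lies in a 10-cycle (1 11 4 10 9 7 2 6 3 8).
Powers repeat with period 10 on this cycle, and 111 mod 10 = 1, so f^111(11) = f^1(11).
Stepping 1 place around the cycle: 11 → 4.

4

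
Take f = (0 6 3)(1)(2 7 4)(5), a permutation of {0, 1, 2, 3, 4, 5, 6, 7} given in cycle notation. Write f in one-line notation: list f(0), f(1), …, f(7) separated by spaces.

Reading each image from the cycles: 0↦6, 1↦1, 2↦7, 3↦0, 4↦2, 5↦5, 6↦3, 7↦4.
So the one-line form is 6 1 7 0 2 5 3 4.

6 1 7 0 2 5 3 4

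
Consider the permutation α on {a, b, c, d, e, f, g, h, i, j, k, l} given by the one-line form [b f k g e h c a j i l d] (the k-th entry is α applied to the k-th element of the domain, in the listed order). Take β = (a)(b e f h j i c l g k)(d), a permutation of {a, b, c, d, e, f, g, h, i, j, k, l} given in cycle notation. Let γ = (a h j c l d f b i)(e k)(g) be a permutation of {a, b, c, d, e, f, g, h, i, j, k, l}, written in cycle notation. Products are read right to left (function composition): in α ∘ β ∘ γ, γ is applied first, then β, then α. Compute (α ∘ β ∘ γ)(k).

h

(α ∘ β ∘ γ)(k) = α(β(γ(k))). γ(k) = e, then β(e) = f, then α(f) = h, so the result is h.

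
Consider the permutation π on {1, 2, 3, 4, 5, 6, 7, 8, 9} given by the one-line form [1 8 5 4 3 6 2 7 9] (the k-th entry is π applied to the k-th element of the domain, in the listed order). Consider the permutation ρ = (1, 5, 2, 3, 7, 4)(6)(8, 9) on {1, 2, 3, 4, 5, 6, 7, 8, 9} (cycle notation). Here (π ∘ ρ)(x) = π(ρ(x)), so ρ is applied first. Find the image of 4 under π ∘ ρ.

First apply ρ: ρ(4) = 1, then π(1) = 1. Thus (π ∘ ρ)(4) = 1.

1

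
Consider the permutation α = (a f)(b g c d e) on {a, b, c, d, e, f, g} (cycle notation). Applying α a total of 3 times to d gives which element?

d lies in the 5-cycle (b g c d e).
Stepping 3 places around the cycle: d → e → b → g.

g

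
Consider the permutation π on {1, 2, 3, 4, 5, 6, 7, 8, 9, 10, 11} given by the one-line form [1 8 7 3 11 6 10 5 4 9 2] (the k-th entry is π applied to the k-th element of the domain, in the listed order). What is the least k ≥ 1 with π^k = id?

20

Decomposing into disjoint cycles gives cycle lengths 5, 4, 1, 1.
The order of π is the least common multiple of its cycle lengths: lcm(5, 4) = 20.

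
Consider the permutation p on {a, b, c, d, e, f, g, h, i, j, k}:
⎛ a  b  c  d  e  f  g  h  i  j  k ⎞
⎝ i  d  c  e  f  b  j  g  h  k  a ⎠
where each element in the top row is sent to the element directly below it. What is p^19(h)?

g

Tracing h → g → … returns to h after 6 steps, so h lies in a 6-cycle (a, i, h, g, j, k).
Powers repeat with period 6 on this cycle, and 19 mod 6 = 1, so p^19(h) = p^1(h).
Stepping 1 place around the cycle: h → g.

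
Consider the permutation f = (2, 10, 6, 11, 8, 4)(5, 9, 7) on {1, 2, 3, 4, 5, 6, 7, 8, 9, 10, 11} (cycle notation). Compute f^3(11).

11 lies in the 6-cycle (2, 10, 6, 11, 8, 4).
Stepping 3 places around the cycle: 11 → 8 → 4 → 2.

2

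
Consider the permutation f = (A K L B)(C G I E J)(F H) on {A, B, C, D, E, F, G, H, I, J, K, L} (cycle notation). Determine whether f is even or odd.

The cycle lengths are 5, 4, 2, 1.
A cycle of length ℓ contributes ℓ−1 transpositions, so f is a product of 4 + 3 + 1 = 8 transpositions — even.

even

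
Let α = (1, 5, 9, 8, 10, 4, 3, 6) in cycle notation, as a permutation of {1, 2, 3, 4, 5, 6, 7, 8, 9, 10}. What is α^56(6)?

6

6 lies in the 8-cycle (1, 5, 9, 8, 10, 4, 3, 6).
Powers repeat with period 8 on this cycle, and 56 mod 8 = 0, so α^56(6) = α^0(6).
So α^56(6) = 6.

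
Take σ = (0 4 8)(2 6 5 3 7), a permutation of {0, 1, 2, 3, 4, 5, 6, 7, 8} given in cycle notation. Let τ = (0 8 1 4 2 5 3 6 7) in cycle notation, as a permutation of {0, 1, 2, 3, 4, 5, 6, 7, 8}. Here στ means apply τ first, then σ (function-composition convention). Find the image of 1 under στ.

8

(στ)(1) = σ(τ(1)). τ(1) = 4, then σ(4) = 8. So (στ)(1) = 8.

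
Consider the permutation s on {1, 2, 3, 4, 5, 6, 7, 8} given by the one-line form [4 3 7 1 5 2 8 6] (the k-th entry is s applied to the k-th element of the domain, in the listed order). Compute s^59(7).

Tracing 7 → 8 → … returns to 7 after 5 steps, so 7 lies in a 5-cycle (2 3 7 8 6).
Powers repeat with period 5 on this cycle, and 59 mod 5 = 4, so s^59(7) = s^4(7).
Stepping 4 places around the cycle: 7 → 8 → 6 → 2 → 3.

3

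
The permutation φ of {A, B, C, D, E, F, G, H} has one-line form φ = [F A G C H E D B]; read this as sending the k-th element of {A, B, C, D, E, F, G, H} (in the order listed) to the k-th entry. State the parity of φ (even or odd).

In disjoint-cycle form the cycle lengths are 5, 3.
A cycle is odd iff its length is even; φ has 0 even-length cycles, so sgn(φ) = (−1)^0 and φ is even.

even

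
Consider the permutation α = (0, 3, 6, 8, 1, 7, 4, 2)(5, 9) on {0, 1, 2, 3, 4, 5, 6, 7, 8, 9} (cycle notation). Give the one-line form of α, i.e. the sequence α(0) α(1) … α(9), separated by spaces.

Image by image: 0↦3, 1↦7, 2↦0, 3↦6, 4↦2, 5↦9, 6↦8, 7↦4, 8↦1, 9↦5.
So the one-line form is 3 7 0 6 2 9 8 4 1 5.

3 7 0 6 2 9 8 4 1 5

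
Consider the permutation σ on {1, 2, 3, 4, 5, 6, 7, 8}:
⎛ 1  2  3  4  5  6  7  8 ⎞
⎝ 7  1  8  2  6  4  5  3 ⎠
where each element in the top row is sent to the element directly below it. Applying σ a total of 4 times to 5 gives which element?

Tracing 5 → 6 → … returns to 5 after 6 steps, so 5 lies in a 6-cycle (1 7 5 6 4 2).
Stepping 4 places around the cycle: 5 → 6 → 4 → 2 → 1.

1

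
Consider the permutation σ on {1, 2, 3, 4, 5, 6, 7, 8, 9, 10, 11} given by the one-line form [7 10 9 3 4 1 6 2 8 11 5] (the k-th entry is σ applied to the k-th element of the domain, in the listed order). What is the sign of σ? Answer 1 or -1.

-1

In disjoint-cycle form the cycle lengths are 8, 3.
A cycle is odd iff its length is even; σ has 1 even-length cycle, so sgn(σ) = (−1)^1 and σ is odd.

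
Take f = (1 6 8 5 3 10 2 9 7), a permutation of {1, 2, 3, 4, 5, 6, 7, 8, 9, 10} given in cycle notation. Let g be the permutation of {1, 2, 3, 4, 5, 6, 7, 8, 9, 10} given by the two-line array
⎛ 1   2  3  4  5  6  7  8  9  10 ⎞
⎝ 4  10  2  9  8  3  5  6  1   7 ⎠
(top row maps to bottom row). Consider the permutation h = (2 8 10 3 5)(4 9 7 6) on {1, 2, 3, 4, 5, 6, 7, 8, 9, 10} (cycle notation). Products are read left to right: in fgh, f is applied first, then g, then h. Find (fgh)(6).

Chase 6: f(6) = 8; g(8) = 6; h(6) = 4. Hence (fgh)(6) = 4.

4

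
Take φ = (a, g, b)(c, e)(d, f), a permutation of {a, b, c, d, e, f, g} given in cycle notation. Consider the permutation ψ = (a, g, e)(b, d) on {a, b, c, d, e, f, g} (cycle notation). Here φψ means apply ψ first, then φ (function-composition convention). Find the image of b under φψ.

First apply ψ: ψ(b) = d, then φ(d) = f. Thus (φψ)(b) = f.

f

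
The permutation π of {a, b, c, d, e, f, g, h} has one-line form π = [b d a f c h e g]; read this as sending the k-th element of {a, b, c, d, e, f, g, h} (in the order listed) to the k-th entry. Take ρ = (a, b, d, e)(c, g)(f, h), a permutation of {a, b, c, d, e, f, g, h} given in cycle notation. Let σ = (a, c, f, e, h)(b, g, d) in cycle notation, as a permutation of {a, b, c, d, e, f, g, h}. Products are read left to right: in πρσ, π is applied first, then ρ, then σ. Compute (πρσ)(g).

Apply the permutations in order: π(g) = e, then ρ(e) = a, then σ(a) = c. So (πρσ)(g) = c.

c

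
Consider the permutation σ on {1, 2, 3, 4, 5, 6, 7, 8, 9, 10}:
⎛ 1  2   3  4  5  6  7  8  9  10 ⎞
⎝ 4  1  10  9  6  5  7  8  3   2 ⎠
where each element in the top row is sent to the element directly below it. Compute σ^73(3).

10

Tracing 3 → 10 → … returns to 3 after 6 steps, so 3 lies in a 6-cycle (1, 4, 9, 3, 10, 2).
Powers repeat with period 6 on this cycle, and 73 mod 6 = 1, so σ^73(3) = σ^1(3).
Advancing 1 step from 3: 3 → 10.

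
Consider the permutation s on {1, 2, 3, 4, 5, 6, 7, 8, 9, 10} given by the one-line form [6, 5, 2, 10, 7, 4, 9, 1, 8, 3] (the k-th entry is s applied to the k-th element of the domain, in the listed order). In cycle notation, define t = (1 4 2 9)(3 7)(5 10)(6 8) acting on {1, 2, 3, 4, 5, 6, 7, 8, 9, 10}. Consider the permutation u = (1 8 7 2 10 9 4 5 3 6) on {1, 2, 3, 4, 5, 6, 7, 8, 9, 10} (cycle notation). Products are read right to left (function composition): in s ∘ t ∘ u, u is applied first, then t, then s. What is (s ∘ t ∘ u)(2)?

7

Chase 2: u(2) = 10; t(10) = 5; s(5) = 7. Hence (s ∘ t ∘ u)(2) = 7.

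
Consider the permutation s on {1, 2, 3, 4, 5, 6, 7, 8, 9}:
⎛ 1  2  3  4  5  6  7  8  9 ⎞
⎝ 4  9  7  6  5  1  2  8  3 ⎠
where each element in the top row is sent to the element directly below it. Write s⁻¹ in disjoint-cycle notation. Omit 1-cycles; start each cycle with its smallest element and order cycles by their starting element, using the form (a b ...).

First write s in disjoint cycles: (1 4 6)(2 9 3 7).
The inverse reverses every cycle; in canonical form, s⁻¹ = (1 6 4)(2 7 3 9).

(1 6 4)(2 7 3 9)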